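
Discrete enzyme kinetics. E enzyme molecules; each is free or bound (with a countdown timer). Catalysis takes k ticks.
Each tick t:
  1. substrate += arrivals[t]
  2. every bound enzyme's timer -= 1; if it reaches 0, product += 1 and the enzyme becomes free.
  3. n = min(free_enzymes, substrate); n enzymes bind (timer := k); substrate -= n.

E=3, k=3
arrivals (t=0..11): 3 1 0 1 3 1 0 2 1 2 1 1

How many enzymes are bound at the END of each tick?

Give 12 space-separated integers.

t=0: arr=3 -> substrate=0 bound=3 product=0
t=1: arr=1 -> substrate=1 bound=3 product=0
t=2: arr=0 -> substrate=1 bound=3 product=0
t=3: arr=1 -> substrate=0 bound=2 product=3
t=4: arr=3 -> substrate=2 bound=3 product=3
t=5: arr=1 -> substrate=3 bound=3 product=3
t=6: arr=0 -> substrate=1 bound=3 product=5
t=7: arr=2 -> substrate=2 bound=3 product=6
t=8: arr=1 -> substrate=3 bound=3 product=6
t=9: arr=2 -> substrate=3 bound=3 product=8
t=10: arr=1 -> substrate=3 bound=3 product=9
t=11: arr=1 -> substrate=4 bound=3 product=9

Answer: 3 3 3 2 3 3 3 3 3 3 3 3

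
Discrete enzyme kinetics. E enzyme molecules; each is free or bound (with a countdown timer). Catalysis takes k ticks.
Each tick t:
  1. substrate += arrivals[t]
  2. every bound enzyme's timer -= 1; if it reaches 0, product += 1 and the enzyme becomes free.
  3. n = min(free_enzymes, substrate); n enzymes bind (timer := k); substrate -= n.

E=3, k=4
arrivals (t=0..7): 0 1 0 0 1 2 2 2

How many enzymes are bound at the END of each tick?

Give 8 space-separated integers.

Answer: 0 1 1 1 2 3 3 3

Derivation:
t=0: arr=0 -> substrate=0 bound=0 product=0
t=1: arr=1 -> substrate=0 bound=1 product=0
t=2: arr=0 -> substrate=0 bound=1 product=0
t=3: arr=0 -> substrate=0 bound=1 product=0
t=4: arr=1 -> substrate=0 bound=2 product=0
t=5: arr=2 -> substrate=0 bound=3 product=1
t=6: arr=2 -> substrate=2 bound=3 product=1
t=7: arr=2 -> substrate=4 bound=3 product=1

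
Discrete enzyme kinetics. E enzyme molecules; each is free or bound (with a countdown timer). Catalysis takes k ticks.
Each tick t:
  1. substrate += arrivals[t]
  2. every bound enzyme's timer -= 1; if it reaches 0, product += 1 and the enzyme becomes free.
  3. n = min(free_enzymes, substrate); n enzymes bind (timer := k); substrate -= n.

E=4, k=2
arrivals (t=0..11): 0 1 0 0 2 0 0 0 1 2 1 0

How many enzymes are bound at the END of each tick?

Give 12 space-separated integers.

Answer: 0 1 1 0 2 2 0 0 1 3 3 1

Derivation:
t=0: arr=0 -> substrate=0 bound=0 product=0
t=1: arr=1 -> substrate=0 bound=1 product=0
t=2: arr=0 -> substrate=0 bound=1 product=0
t=3: arr=0 -> substrate=0 bound=0 product=1
t=4: arr=2 -> substrate=0 bound=2 product=1
t=5: arr=0 -> substrate=0 bound=2 product=1
t=6: arr=0 -> substrate=0 bound=0 product=3
t=7: arr=0 -> substrate=0 bound=0 product=3
t=8: arr=1 -> substrate=0 bound=1 product=3
t=9: arr=2 -> substrate=0 bound=3 product=3
t=10: arr=1 -> substrate=0 bound=3 product=4
t=11: arr=0 -> substrate=0 bound=1 product=6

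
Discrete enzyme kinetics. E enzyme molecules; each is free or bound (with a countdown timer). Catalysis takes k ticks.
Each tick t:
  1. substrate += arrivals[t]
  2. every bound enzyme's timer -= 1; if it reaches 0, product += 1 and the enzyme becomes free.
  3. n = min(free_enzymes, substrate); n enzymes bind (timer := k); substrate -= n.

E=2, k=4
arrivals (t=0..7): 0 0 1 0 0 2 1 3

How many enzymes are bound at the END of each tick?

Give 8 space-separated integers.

Answer: 0 0 1 1 1 2 2 2

Derivation:
t=0: arr=0 -> substrate=0 bound=0 product=0
t=1: arr=0 -> substrate=0 bound=0 product=0
t=2: arr=1 -> substrate=0 bound=1 product=0
t=3: arr=0 -> substrate=0 bound=1 product=0
t=4: arr=0 -> substrate=0 bound=1 product=0
t=5: arr=2 -> substrate=1 bound=2 product=0
t=6: arr=1 -> substrate=1 bound=2 product=1
t=7: arr=3 -> substrate=4 bound=2 product=1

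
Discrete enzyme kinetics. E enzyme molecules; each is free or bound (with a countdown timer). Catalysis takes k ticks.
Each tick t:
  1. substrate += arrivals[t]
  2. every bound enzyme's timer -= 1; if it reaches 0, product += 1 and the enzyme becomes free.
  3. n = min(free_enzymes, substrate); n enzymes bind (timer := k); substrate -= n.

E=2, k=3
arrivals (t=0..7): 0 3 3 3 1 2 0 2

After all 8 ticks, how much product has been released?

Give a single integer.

t=0: arr=0 -> substrate=0 bound=0 product=0
t=1: arr=3 -> substrate=1 bound=2 product=0
t=2: arr=3 -> substrate=4 bound=2 product=0
t=3: arr=3 -> substrate=7 bound=2 product=0
t=4: arr=1 -> substrate=6 bound=2 product=2
t=5: arr=2 -> substrate=8 bound=2 product=2
t=6: arr=0 -> substrate=8 bound=2 product=2
t=7: arr=2 -> substrate=8 bound=2 product=4

Answer: 4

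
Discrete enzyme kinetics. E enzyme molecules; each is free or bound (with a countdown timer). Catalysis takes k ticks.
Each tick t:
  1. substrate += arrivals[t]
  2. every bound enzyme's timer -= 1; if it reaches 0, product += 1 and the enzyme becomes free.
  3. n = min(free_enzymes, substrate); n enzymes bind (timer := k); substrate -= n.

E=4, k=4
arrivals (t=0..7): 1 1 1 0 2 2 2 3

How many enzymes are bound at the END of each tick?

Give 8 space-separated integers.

t=0: arr=1 -> substrate=0 bound=1 product=0
t=1: arr=1 -> substrate=0 bound=2 product=0
t=2: arr=1 -> substrate=0 bound=3 product=0
t=3: arr=0 -> substrate=0 bound=3 product=0
t=4: arr=2 -> substrate=0 bound=4 product=1
t=5: arr=2 -> substrate=1 bound=4 product=2
t=6: arr=2 -> substrate=2 bound=4 product=3
t=7: arr=3 -> substrate=5 bound=4 product=3

Answer: 1 2 3 3 4 4 4 4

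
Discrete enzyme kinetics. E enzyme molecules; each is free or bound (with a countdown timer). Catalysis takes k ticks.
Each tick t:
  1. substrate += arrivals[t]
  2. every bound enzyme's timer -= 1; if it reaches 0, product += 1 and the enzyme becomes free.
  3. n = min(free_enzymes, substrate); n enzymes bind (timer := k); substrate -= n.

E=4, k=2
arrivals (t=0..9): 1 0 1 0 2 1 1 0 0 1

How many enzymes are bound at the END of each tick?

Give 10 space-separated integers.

Answer: 1 1 1 1 2 3 2 1 0 1

Derivation:
t=0: arr=1 -> substrate=0 bound=1 product=0
t=1: arr=0 -> substrate=0 bound=1 product=0
t=2: arr=1 -> substrate=0 bound=1 product=1
t=3: arr=0 -> substrate=0 bound=1 product=1
t=4: arr=2 -> substrate=0 bound=2 product=2
t=5: arr=1 -> substrate=0 bound=3 product=2
t=6: arr=1 -> substrate=0 bound=2 product=4
t=7: arr=0 -> substrate=0 bound=1 product=5
t=8: arr=0 -> substrate=0 bound=0 product=6
t=9: arr=1 -> substrate=0 bound=1 product=6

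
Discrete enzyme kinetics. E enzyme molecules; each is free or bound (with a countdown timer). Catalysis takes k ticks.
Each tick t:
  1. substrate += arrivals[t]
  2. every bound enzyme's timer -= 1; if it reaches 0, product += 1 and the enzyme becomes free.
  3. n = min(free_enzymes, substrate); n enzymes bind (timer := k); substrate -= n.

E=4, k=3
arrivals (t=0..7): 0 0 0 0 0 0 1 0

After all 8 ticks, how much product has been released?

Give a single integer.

Answer: 0

Derivation:
t=0: arr=0 -> substrate=0 bound=0 product=0
t=1: arr=0 -> substrate=0 bound=0 product=0
t=2: arr=0 -> substrate=0 bound=0 product=0
t=3: arr=0 -> substrate=0 bound=0 product=0
t=4: arr=0 -> substrate=0 bound=0 product=0
t=5: arr=0 -> substrate=0 bound=0 product=0
t=6: arr=1 -> substrate=0 bound=1 product=0
t=7: arr=0 -> substrate=0 bound=1 product=0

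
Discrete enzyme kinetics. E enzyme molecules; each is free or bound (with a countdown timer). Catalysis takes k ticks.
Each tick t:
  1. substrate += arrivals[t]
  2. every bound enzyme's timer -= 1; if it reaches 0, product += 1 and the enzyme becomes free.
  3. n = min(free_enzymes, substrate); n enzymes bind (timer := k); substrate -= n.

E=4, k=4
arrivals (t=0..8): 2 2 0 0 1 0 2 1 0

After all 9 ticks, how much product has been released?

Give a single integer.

t=0: arr=2 -> substrate=0 bound=2 product=0
t=1: arr=2 -> substrate=0 bound=4 product=0
t=2: arr=0 -> substrate=0 bound=4 product=0
t=3: arr=0 -> substrate=0 bound=4 product=0
t=4: arr=1 -> substrate=0 bound=3 product=2
t=5: arr=0 -> substrate=0 bound=1 product=4
t=6: arr=2 -> substrate=0 bound=3 product=4
t=7: arr=1 -> substrate=0 bound=4 product=4
t=8: arr=0 -> substrate=0 bound=3 product=5

Answer: 5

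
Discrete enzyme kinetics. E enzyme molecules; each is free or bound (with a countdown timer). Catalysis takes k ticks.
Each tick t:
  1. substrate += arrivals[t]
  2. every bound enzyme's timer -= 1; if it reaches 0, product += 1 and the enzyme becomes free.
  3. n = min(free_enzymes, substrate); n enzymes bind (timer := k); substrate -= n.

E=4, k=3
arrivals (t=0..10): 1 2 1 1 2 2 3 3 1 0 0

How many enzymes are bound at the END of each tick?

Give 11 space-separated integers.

t=0: arr=1 -> substrate=0 bound=1 product=0
t=1: arr=2 -> substrate=0 bound=3 product=0
t=2: arr=1 -> substrate=0 bound=4 product=0
t=3: arr=1 -> substrate=0 bound=4 product=1
t=4: arr=2 -> substrate=0 bound=4 product=3
t=5: arr=2 -> substrate=1 bound=4 product=4
t=6: arr=3 -> substrate=3 bound=4 product=5
t=7: arr=3 -> substrate=4 bound=4 product=7
t=8: arr=1 -> substrate=4 bound=4 product=8
t=9: arr=0 -> substrate=3 bound=4 product=9
t=10: arr=0 -> substrate=1 bound=4 product=11

Answer: 1 3 4 4 4 4 4 4 4 4 4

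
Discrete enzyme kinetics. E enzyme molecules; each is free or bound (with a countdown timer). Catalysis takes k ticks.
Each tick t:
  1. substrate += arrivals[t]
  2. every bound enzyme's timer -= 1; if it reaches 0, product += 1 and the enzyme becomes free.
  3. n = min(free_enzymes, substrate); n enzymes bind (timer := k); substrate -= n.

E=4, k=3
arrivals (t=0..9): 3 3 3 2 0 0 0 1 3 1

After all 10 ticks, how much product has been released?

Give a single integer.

t=0: arr=3 -> substrate=0 bound=3 product=0
t=1: arr=3 -> substrate=2 bound=4 product=0
t=2: arr=3 -> substrate=5 bound=4 product=0
t=3: arr=2 -> substrate=4 bound=4 product=3
t=4: arr=0 -> substrate=3 bound=4 product=4
t=5: arr=0 -> substrate=3 bound=4 product=4
t=6: arr=0 -> substrate=0 bound=4 product=7
t=7: arr=1 -> substrate=0 bound=4 product=8
t=8: arr=3 -> substrate=3 bound=4 product=8
t=9: arr=1 -> substrate=1 bound=4 product=11

Answer: 11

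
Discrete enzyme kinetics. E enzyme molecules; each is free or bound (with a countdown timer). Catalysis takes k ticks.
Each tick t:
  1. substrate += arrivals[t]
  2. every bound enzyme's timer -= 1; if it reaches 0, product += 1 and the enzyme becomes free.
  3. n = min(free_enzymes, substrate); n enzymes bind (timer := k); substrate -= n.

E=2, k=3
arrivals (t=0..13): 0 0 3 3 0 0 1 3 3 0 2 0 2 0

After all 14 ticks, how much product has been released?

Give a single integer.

t=0: arr=0 -> substrate=0 bound=0 product=0
t=1: arr=0 -> substrate=0 bound=0 product=0
t=2: arr=3 -> substrate=1 bound=2 product=0
t=3: arr=3 -> substrate=4 bound=2 product=0
t=4: arr=0 -> substrate=4 bound=2 product=0
t=5: arr=0 -> substrate=2 bound=2 product=2
t=6: arr=1 -> substrate=3 bound=2 product=2
t=7: arr=3 -> substrate=6 bound=2 product=2
t=8: arr=3 -> substrate=7 bound=2 product=4
t=9: arr=0 -> substrate=7 bound=2 product=4
t=10: arr=2 -> substrate=9 bound=2 product=4
t=11: arr=0 -> substrate=7 bound=2 product=6
t=12: arr=2 -> substrate=9 bound=2 product=6
t=13: arr=0 -> substrate=9 bound=2 product=6

Answer: 6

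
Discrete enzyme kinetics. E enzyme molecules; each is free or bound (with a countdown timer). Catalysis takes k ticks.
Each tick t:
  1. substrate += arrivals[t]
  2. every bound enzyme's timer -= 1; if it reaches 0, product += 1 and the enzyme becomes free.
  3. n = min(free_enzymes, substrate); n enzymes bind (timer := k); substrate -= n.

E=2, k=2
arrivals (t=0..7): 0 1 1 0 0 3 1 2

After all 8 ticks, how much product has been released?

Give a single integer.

t=0: arr=0 -> substrate=0 bound=0 product=0
t=1: arr=1 -> substrate=0 bound=1 product=0
t=2: arr=1 -> substrate=0 bound=2 product=0
t=3: arr=0 -> substrate=0 bound=1 product=1
t=4: arr=0 -> substrate=0 bound=0 product=2
t=5: arr=3 -> substrate=1 bound=2 product=2
t=6: arr=1 -> substrate=2 bound=2 product=2
t=7: arr=2 -> substrate=2 bound=2 product=4

Answer: 4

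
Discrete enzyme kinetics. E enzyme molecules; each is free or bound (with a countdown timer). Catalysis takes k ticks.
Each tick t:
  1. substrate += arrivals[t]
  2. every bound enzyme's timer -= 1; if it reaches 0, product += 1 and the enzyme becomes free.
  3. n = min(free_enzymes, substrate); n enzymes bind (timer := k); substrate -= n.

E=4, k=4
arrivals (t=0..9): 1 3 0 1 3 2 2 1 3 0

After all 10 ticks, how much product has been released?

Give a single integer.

Answer: 8

Derivation:
t=0: arr=1 -> substrate=0 bound=1 product=0
t=1: arr=3 -> substrate=0 bound=4 product=0
t=2: arr=0 -> substrate=0 bound=4 product=0
t=3: arr=1 -> substrate=1 bound=4 product=0
t=4: arr=3 -> substrate=3 bound=4 product=1
t=5: arr=2 -> substrate=2 bound=4 product=4
t=6: arr=2 -> substrate=4 bound=4 product=4
t=7: arr=1 -> substrate=5 bound=4 product=4
t=8: arr=3 -> substrate=7 bound=4 product=5
t=9: arr=0 -> substrate=4 bound=4 product=8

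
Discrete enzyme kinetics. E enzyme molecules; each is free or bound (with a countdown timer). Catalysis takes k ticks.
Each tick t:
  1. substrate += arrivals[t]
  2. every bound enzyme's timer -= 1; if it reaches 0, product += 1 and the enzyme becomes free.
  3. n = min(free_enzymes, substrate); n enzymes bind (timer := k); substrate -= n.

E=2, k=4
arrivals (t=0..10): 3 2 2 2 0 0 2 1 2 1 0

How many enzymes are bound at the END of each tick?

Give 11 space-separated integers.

t=0: arr=3 -> substrate=1 bound=2 product=0
t=1: arr=2 -> substrate=3 bound=2 product=0
t=2: arr=2 -> substrate=5 bound=2 product=0
t=3: arr=2 -> substrate=7 bound=2 product=0
t=4: arr=0 -> substrate=5 bound=2 product=2
t=5: arr=0 -> substrate=5 bound=2 product=2
t=6: arr=2 -> substrate=7 bound=2 product=2
t=7: arr=1 -> substrate=8 bound=2 product=2
t=8: arr=2 -> substrate=8 bound=2 product=4
t=9: arr=1 -> substrate=9 bound=2 product=4
t=10: arr=0 -> substrate=9 bound=2 product=4

Answer: 2 2 2 2 2 2 2 2 2 2 2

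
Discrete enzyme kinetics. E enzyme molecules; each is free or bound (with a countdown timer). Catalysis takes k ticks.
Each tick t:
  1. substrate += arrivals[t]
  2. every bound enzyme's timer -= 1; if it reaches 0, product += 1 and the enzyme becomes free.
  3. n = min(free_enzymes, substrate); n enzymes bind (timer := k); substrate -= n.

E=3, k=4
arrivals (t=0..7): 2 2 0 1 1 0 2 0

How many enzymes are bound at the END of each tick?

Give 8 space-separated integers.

Answer: 2 3 3 3 3 3 3 3

Derivation:
t=0: arr=2 -> substrate=0 bound=2 product=0
t=1: arr=2 -> substrate=1 bound=3 product=0
t=2: arr=0 -> substrate=1 bound=3 product=0
t=3: arr=1 -> substrate=2 bound=3 product=0
t=4: arr=1 -> substrate=1 bound=3 product=2
t=5: arr=0 -> substrate=0 bound=3 product=3
t=6: arr=2 -> substrate=2 bound=3 product=3
t=7: arr=0 -> substrate=2 bound=3 product=3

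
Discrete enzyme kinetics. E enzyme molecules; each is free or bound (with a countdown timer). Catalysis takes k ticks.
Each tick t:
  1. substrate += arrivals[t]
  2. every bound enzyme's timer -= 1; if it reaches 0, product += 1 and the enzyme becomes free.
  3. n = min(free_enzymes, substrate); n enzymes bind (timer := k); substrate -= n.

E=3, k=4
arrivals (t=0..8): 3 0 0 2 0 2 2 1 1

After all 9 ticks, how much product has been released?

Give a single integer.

Answer: 5

Derivation:
t=0: arr=3 -> substrate=0 bound=3 product=0
t=1: arr=0 -> substrate=0 bound=3 product=0
t=2: arr=0 -> substrate=0 bound=3 product=0
t=3: arr=2 -> substrate=2 bound=3 product=0
t=4: arr=0 -> substrate=0 bound=2 product=3
t=5: arr=2 -> substrate=1 bound=3 product=3
t=6: arr=2 -> substrate=3 bound=3 product=3
t=7: arr=1 -> substrate=4 bound=3 product=3
t=8: arr=1 -> substrate=3 bound=3 product=5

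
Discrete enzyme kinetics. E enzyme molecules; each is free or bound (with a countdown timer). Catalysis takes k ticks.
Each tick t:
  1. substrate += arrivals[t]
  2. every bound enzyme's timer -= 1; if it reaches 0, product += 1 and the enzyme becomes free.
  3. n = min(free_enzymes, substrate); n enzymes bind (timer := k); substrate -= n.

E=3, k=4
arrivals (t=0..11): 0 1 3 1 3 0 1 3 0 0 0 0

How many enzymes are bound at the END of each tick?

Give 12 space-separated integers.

t=0: arr=0 -> substrate=0 bound=0 product=0
t=1: arr=1 -> substrate=0 bound=1 product=0
t=2: arr=3 -> substrate=1 bound=3 product=0
t=3: arr=1 -> substrate=2 bound=3 product=0
t=4: arr=3 -> substrate=5 bound=3 product=0
t=5: arr=0 -> substrate=4 bound=3 product=1
t=6: arr=1 -> substrate=3 bound=3 product=3
t=7: arr=3 -> substrate=6 bound=3 product=3
t=8: arr=0 -> substrate=6 bound=3 product=3
t=9: arr=0 -> substrate=5 bound=3 product=4
t=10: arr=0 -> substrate=3 bound=3 product=6
t=11: arr=0 -> substrate=3 bound=3 product=6

Answer: 0 1 3 3 3 3 3 3 3 3 3 3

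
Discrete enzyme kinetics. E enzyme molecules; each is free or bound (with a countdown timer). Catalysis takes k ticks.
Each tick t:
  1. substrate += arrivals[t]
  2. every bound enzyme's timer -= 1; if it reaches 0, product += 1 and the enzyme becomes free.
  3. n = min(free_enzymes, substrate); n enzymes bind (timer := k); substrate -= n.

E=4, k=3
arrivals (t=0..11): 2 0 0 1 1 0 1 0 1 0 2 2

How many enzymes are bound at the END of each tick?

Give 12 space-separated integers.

t=0: arr=2 -> substrate=0 bound=2 product=0
t=1: arr=0 -> substrate=0 bound=2 product=0
t=2: arr=0 -> substrate=0 bound=2 product=0
t=3: arr=1 -> substrate=0 bound=1 product=2
t=4: arr=1 -> substrate=0 bound=2 product=2
t=5: arr=0 -> substrate=0 bound=2 product=2
t=6: arr=1 -> substrate=0 bound=2 product=3
t=7: arr=0 -> substrate=0 bound=1 product=4
t=8: arr=1 -> substrate=0 bound=2 product=4
t=9: arr=0 -> substrate=0 bound=1 product=5
t=10: arr=2 -> substrate=0 bound=3 product=5
t=11: arr=2 -> substrate=0 bound=4 product=6

Answer: 2 2 2 1 2 2 2 1 2 1 3 4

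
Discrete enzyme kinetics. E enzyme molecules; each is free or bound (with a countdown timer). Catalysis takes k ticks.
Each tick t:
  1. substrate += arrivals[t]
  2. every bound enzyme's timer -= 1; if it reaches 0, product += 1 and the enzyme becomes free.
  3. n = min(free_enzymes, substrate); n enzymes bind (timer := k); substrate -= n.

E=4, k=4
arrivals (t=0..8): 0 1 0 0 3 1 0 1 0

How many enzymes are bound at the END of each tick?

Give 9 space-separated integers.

t=0: arr=0 -> substrate=0 bound=0 product=0
t=1: arr=1 -> substrate=0 bound=1 product=0
t=2: arr=0 -> substrate=0 bound=1 product=0
t=3: arr=0 -> substrate=0 bound=1 product=0
t=4: arr=3 -> substrate=0 bound=4 product=0
t=5: arr=1 -> substrate=0 bound=4 product=1
t=6: arr=0 -> substrate=0 bound=4 product=1
t=7: arr=1 -> substrate=1 bound=4 product=1
t=8: arr=0 -> substrate=0 bound=2 product=4

Answer: 0 1 1 1 4 4 4 4 2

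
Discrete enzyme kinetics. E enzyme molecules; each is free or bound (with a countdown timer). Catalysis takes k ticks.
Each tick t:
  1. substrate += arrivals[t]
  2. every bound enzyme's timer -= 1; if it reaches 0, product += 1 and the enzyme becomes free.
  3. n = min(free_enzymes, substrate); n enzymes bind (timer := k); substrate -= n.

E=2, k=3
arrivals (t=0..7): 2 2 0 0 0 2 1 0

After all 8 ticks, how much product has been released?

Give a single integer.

Answer: 4

Derivation:
t=0: arr=2 -> substrate=0 bound=2 product=0
t=1: arr=2 -> substrate=2 bound=2 product=0
t=2: arr=0 -> substrate=2 bound=2 product=0
t=3: arr=0 -> substrate=0 bound=2 product=2
t=4: arr=0 -> substrate=0 bound=2 product=2
t=5: arr=2 -> substrate=2 bound=2 product=2
t=6: arr=1 -> substrate=1 bound=2 product=4
t=7: arr=0 -> substrate=1 bound=2 product=4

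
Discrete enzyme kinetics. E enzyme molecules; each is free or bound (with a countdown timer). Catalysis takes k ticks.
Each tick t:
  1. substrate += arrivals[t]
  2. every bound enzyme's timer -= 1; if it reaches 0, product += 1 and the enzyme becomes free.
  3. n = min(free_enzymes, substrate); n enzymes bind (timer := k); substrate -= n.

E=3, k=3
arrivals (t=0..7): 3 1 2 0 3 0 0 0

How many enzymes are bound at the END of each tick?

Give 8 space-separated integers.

t=0: arr=3 -> substrate=0 bound=3 product=0
t=1: arr=1 -> substrate=1 bound=3 product=0
t=2: arr=2 -> substrate=3 bound=3 product=0
t=3: arr=0 -> substrate=0 bound=3 product=3
t=4: arr=3 -> substrate=3 bound=3 product=3
t=5: arr=0 -> substrate=3 bound=3 product=3
t=6: arr=0 -> substrate=0 bound=3 product=6
t=7: arr=0 -> substrate=0 bound=3 product=6

Answer: 3 3 3 3 3 3 3 3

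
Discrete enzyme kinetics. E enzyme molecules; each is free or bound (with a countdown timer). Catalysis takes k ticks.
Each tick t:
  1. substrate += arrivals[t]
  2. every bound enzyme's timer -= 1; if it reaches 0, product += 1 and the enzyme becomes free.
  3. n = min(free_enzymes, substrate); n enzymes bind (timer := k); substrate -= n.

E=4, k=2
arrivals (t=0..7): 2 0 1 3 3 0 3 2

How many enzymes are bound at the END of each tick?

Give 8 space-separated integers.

Answer: 2 2 1 4 4 3 4 4

Derivation:
t=0: arr=2 -> substrate=0 bound=2 product=0
t=1: arr=0 -> substrate=0 bound=2 product=0
t=2: arr=1 -> substrate=0 bound=1 product=2
t=3: arr=3 -> substrate=0 bound=4 product=2
t=4: arr=3 -> substrate=2 bound=4 product=3
t=5: arr=0 -> substrate=0 bound=3 product=6
t=6: arr=3 -> substrate=1 bound=4 product=7
t=7: arr=2 -> substrate=1 bound=4 product=9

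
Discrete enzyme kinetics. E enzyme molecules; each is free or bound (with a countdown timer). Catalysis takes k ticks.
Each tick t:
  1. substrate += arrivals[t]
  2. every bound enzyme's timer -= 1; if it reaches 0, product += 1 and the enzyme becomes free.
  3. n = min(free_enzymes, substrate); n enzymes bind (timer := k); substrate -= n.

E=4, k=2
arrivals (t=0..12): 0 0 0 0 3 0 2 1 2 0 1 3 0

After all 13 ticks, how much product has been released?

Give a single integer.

t=0: arr=0 -> substrate=0 bound=0 product=0
t=1: arr=0 -> substrate=0 bound=0 product=0
t=2: arr=0 -> substrate=0 bound=0 product=0
t=3: arr=0 -> substrate=0 bound=0 product=0
t=4: arr=3 -> substrate=0 bound=3 product=0
t=5: arr=0 -> substrate=0 bound=3 product=0
t=6: arr=2 -> substrate=0 bound=2 product=3
t=7: arr=1 -> substrate=0 bound=3 product=3
t=8: arr=2 -> substrate=0 bound=3 product=5
t=9: arr=0 -> substrate=0 bound=2 product=6
t=10: arr=1 -> substrate=0 bound=1 product=8
t=11: arr=3 -> substrate=0 bound=4 product=8
t=12: arr=0 -> substrate=0 bound=3 product=9

Answer: 9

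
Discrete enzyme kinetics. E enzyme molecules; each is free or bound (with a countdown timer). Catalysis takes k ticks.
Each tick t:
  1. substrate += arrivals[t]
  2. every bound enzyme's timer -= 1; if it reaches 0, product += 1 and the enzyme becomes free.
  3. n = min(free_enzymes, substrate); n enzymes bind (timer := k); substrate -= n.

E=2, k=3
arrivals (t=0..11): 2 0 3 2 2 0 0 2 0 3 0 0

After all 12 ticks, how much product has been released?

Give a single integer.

Answer: 6

Derivation:
t=0: arr=2 -> substrate=0 bound=2 product=0
t=1: arr=0 -> substrate=0 bound=2 product=0
t=2: arr=3 -> substrate=3 bound=2 product=0
t=3: arr=2 -> substrate=3 bound=2 product=2
t=4: arr=2 -> substrate=5 bound=2 product=2
t=5: arr=0 -> substrate=5 bound=2 product=2
t=6: arr=0 -> substrate=3 bound=2 product=4
t=7: arr=2 -> substrate=5 bound=2 product=4
t=8: arr=0 -> substrate=5 bound=2 product=4
t=9: arr=3 -> substrate=6 bound=2 product=6
t=10: arr=0 -> substrate=6 bound=2 product=6
t=11: arr=0 -> substrate=6 bound=2 product=6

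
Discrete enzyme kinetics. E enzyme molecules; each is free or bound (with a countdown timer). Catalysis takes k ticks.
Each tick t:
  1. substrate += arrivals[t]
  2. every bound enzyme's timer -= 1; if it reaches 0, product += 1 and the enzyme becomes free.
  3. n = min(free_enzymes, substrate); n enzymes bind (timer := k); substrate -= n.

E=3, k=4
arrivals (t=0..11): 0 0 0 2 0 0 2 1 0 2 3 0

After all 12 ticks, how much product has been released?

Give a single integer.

Answer: 5

Derivation:
t=0: arr=0 -> substrate=0 bound=0 product=0
t=1: arr=0 -> substrate=0 bound=0 product=0
t=2: arr=0 -> substrate=0 bound=0 product=0
t=3: arr=2 -> substrate=0 bound=2 product=0
t=4: arr=0 -> substrate=0 bound=2 product=0
t=5: arr=0 -> substrate=0 bound=2 product=0
t=6: arr=2 -> substrate=1 bound=3 product=0
t=7: arr=1 -> substrate=0 bound=3 product=2
t=8: arr=0 -> substrate=0 bound=3 product=2
t=9: arr=2 -> substrate=2 bound=3 product=2
t=10: arr=3 -> substrate=4 bound=3 product=3
t=11: arr=0 -> substrate=2 bound=3 product=5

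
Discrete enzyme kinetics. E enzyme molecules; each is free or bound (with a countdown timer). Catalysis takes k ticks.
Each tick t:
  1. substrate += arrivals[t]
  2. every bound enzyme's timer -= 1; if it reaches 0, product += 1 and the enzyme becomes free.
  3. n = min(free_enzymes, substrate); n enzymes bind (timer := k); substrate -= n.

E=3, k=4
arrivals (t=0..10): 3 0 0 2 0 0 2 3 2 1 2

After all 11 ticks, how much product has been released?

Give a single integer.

Answer: 6

Derivation:
t=0: arr=3 -> substrate=0 bound=3 product=0
t=1: arr=0 -> substrate=0 bound=3 product=0
t=2: arr=0 -> substrate=0 bound=3 product=0
t=3: arr=2 -> substrate=2 bound=3 product=0
t=4: arr=0 -> substrate=0 bound=2 product=3
t=5: arr=0 -> substrate=0 bound=2 product=3
t=6: arr=2 -> substrate=1 bound=3 product=3
t=7: arr=3 -> substrate=4 bound=3 product=3
t=8: arr=2 -> substrate=4 bound=3 product=5
t=9: arr=1 -> substrate=5 bound=3 product=5
t=10: arr=2 -> substrate=6 bound=3 product=6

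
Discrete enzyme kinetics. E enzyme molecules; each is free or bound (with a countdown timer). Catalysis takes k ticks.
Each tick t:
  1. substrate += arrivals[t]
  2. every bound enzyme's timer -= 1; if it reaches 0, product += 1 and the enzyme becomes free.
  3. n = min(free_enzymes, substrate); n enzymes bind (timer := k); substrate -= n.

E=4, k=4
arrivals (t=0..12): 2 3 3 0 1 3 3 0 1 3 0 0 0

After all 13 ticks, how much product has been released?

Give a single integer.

t=0: arr=2 -> substrate=0 bound=2 product=0
t=1: arr=3 -> substrate=1 bound=4 product=0
t=2: arr=3 -> substrate=4 bound=4 product=0
t=3: arr=0 -> substrate=4 bound=4 product=0
t=4: arr=1 -> substrate=3 bound=4 product=2
t=5: arr=3 -> substrate=4 bound=4 product=4
t=6: arr=3 -> substrate=7 bound=4 product=4
t=7: arr=0 -> substrate=7 bound=4 product=4
t=8: arr=1 -> substrate=6 bound=4 product=6
t=9: arr=3 -> substrate=7 bound=4 product=8
t=10: arr=0 -> substrate=7 bound=4 product=8
t=11: arr=0 -> substrate=7 bound=4 product=8
t=12: arr=0 -> substrate=5 bound=4 product=10

Answer: 10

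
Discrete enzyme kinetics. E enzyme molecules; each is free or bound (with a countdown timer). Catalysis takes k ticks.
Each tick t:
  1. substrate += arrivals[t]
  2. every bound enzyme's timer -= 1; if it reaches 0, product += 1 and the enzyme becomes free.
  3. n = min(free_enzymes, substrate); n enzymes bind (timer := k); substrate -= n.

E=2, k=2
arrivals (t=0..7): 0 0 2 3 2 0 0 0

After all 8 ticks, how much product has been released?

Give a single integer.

Answer: 4

Derivation:
t=0: arr=0 -> substrate=0 bound=0 product=0
t=1: arr=0 -> substrate=0 bound=0 product=0
t=2: arr=2 -> substrate=0 bound=2 product=0
t=3: arr=3 -> substrate=3 bound=2 product=0
t=4: arr=2 -> substrate=3 bound=2 product=2
t=5: arr=0 -> substrate=3 bound=2 product=2
t=6: arr=0 -> substrate=1 bound=2 product=4
t=7: arr=0 -> substrate=1 bound=2 product=4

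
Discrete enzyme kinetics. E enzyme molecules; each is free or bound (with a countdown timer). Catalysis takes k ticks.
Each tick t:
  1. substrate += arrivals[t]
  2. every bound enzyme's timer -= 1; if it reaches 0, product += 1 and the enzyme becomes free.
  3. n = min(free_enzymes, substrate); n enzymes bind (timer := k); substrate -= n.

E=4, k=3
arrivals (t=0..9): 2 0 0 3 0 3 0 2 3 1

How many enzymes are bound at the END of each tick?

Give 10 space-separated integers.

Answer: 2 2 2 3 3 4 3 4 4 4

Derivation:
t=0: arr=2 -> substrate=0 bound=2 product=0
t=1: arr=0 -> substrate=0 bound=2 product=0
t=2: arr=0 -> substrate=0 bound=2 product=0
t=3: arr=3 -> substrate=0 bound=3 product=2
t=4: arr=0 -> substrate=0 bound=3 product=2
t=5: arr=3 -> substrate=2 bound=4 product=2
t=6: arr=0 -> substrate=0 bound=3 product=5
t=7: arr=2 -> substrate=1 bound=4 product=5
t=8: arr=3 -> substrate=3 bound=4 product=6
t=9: arr=1 -> substrate=2 bound=4 product=8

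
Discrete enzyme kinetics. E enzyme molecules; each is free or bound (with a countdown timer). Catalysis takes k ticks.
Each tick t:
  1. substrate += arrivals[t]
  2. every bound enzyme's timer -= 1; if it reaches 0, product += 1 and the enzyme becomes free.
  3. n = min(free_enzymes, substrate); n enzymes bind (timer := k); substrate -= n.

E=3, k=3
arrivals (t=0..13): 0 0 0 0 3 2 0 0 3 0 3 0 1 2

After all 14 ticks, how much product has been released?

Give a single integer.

t=0: arr=0 -> substrate=0 bound=0 product=0
t=1: arr=0 -> substrate=0 bound=0 product=0
t=2: arr=0 -> substrate=0 bound=0 product=0
t=3: arr=0 -> substrate=0 bound=0 product=0
t=4: arr=3 -> substrate=0 bound=3 product=0
t=5: arr=2 -> substrate=2 bound=3 product=0
t=6: arr=0 -> substrate=2 bound=3 product=0
t=7: arr=0 -> substrate=0 bound=2 product=3
t=8: arr=3 -> substrate=2 bound=3 product=3
t=9: arr=0 -> substrate=2 bound=3 product=3
t=10: arr=3 -> substrate=3 bound=3 product=5
t=11: arr=0 -> substrate=2 bound=3 product=6
t=12: arr=1 -> substrate=3 bound=3 product=6
t=13: arr=2 -> substrate=3 bound=3 product=8

Answer: 8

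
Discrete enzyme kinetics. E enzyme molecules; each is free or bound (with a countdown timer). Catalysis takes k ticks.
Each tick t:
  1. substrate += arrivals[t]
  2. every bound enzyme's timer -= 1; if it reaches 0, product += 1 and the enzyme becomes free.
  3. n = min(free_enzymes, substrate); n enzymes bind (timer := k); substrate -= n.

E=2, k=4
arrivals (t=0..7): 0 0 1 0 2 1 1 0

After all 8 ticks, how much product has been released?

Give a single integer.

t=0: arr=0 -> substrate=0 bound=0 product=0
t=1: arr=0 -> substrate=0 bound=0 product=0
t=2: arr=1 -> substrate=0 bound=1 product=0
t=3: arr=0 -> substrate=0 bound=1 product=0
t=4: arr=2 -> substrate=1 bound=2 product=0
t=5: arr=1 -> substrate=2 bound=2 product=0
t=6: arr=1 -> substrate=2 bound=2 product=1
t=7: arr=0 -> substrate=2 bound=2 product=1

Answer: 1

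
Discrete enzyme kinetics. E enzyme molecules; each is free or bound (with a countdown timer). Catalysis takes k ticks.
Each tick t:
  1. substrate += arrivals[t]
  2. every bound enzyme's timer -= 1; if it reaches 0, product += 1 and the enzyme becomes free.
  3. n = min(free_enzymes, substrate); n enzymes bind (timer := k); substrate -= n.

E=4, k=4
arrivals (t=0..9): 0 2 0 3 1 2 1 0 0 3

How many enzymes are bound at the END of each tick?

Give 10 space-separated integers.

t=0: arr=0 -> substrate=0 bound=0 product=0
t=1: arr=2 -> substrate=0 bound=2 product=0
t=2: arr=0 -> substrate=0 bound=2 product=0
t=3: arr=3 -> substrate=1 bound=4 product=0
t=4: arr=1 -> substrate=2 bound=4 product=0
t=5: arr=2 -> substrate=2 bound=4 product=2
t=6: arr=1 -> substrate=3 bound=4 product=2
t=7: arr=0 -> substrate=1 bound=4 product=4
t=8: arr=0 -> substrate=1 bound=4 product=4
t=9: arr=3 -> substrate=2 bound=4 product=6

Answer: 0 2 2 4 4 4 4 4 4 4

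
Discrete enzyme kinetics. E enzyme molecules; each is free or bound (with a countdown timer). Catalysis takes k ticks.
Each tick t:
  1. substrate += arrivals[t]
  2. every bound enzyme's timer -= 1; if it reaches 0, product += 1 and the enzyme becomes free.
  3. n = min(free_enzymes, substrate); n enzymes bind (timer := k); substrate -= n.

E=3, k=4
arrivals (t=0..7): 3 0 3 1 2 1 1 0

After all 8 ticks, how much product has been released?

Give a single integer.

t=0: arr=3 -> substrate=0 bound=3 product=0
t=1: arr=0 -> substrate=0 bound=3 product=0
t=2: arr=3 -> substrate=3 bound=3 product=0
t=3: arr=1 -> substrate=4 bound=3 product=0
t=4: arr=2 -> substrate=3 bound=3 product=3
t=5: arr=1 -> substrate=4 bound=3 product=3
t=6: arr=1 -> substrate=5 bound=3 product=3
t=7: arr=0 -> substrate=5 bound=3 product=3

Answer: 3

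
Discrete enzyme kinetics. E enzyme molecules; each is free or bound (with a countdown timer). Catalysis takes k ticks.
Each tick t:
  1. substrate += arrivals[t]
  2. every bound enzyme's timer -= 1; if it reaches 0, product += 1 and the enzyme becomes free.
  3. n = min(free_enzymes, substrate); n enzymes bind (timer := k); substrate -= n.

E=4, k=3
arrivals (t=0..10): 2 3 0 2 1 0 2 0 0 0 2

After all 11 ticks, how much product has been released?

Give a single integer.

Answer: 10

Derivation:
t=0: arr=2 -> substrate=0 bound=2 product=0
t=1: arr=3 -> substrate=1 bound=4 product=0
t=2: arr=0 -> substrate=1 bound=4 product=0
t=3: arr=2 -> substrate=1 bound=4 product=2
t=4: arr=1 -> substrate=0 bound=4 product=4
t=5: arr=0 -> substrate=0 bound=4 product=4
t=6: arr=2 -> substrate=0 bound=4 product=6
t=7: arr=0 -> substrate=0 bound=2 product=8
t=8: arr=0 -> substrate=0 bound=2 product=8
t=9: arr=0 -> substrate=0 bound=0 product=10
t=10: arr=2 -> substrate=0 bound=2 product=10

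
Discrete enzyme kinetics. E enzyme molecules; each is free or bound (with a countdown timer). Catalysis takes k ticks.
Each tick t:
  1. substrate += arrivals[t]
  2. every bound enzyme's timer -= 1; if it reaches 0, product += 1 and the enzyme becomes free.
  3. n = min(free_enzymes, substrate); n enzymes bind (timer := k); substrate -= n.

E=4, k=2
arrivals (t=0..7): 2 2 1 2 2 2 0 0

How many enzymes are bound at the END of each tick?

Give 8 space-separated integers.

Answer: 2 4 3 3 4 4 2 0

Derivation:
t=0: arr=2 -> substrate=0 bound=2 product=0
t=1: arr=2 -> substrate=0 bound=4 product=0
t=2: arr=1 -> substrate=0 bound=3 product=2
t=3: arr=2 -> substrate=0 bound=3 product=4
t=4: arr=2 -> substrate=0 bound=4 product=5
t=5: arr=2 -> substrate=0 bound=4 product=7
t=6: arr=0 -> substrate=0 bound=2 product=9
t=7: arr=0 -> substrate=0 bound=0 product=11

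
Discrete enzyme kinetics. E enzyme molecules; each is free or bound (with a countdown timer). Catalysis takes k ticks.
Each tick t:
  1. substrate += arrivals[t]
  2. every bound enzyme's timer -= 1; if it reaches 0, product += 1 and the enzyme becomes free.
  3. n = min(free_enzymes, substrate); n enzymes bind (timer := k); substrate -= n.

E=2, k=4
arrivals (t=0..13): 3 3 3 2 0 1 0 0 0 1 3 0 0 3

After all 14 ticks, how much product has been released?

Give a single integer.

t=0: arr=3 -> substrate=1 bound=2 product=0
t=1: arr=3 -> substrate=4 bound=2 product=0
t=2: arr=3 -> substrate=7 bound=2 product=0
t=3: arr=2 -> substrate=9 bound=2 product=0
t=4: arr=0 -> substrate=7 bound=2 product=2
t=5: arr=1 -> substrate=8 bound=2 product=2
t=6: arr=0 -> substrate=8 bound=2 product=2
t=7: arr=0 -> substrate=8 bound=2 product=2
t=8: arr=0 -> substrate=6 bound=2 product=4
t=9: arr=1 -> substrate=7 bound=2 product=4
t=10: arr=3 -> substrate=10 bound=2 product=4
t=11: arr=0 -> substrate=10 bound=2 product=4
t=12: arr=0 -> substrate=8 bound=2 product=6
t=13: arr=3 -> substrate=11 bound=2 product=6

Answer: 6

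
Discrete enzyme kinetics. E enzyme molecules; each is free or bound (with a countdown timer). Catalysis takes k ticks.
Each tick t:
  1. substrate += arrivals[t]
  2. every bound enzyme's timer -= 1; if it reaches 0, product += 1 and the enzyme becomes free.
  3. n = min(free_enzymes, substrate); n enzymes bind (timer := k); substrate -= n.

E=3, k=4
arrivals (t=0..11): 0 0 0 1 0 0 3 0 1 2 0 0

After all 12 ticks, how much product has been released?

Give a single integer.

Answer: 4

Derivation:
t=0: arr=0 -> substrate=0 bound=0 product=0
t=1: arr=0 -> substrate=0 bound=0 product=0
t=2: arr=0 -> substrate=0 bound=0 product=0
t=3: arr=1 -> substrate=0 bound=1 product=0
t=4: arr=0 -> substrate=0 bound=1 product=0
t=5: arr=0 -> substrate=0 bound=1 product=0
t=6: arr=3 -> substrate=1 bound=3 product=0
t=7: arr=0 -> substrate=0 bound=3 product=1
t=8: arr=1 -> substrate=1 bound=3 product=1
t=9: arr=2 -> substrate=3 bound=3 product=1
t=10: arr=0 -> substrate=1 bound=3 product=3
t=11: arr=0 -> substrate=0 bound=3 product=4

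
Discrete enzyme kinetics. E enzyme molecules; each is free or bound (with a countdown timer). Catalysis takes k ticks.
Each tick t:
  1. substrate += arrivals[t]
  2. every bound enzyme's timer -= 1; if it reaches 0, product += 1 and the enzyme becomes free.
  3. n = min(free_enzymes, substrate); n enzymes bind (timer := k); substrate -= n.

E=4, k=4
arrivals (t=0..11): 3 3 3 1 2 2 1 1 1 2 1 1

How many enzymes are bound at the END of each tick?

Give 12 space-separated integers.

t=0: arr=3 -> substrate=0 bound=3 product=0
t=1: arr=3 -> substrate=2 bound=4 product=0
t=2: arr=3 -> substrate=5 bound=4 product=0
t=3: arr=1 -> substrate=6 bound=4 product=0
t=4: arr=2 -> substrate=5 bound=4 product=3
t=5: arr=2 -> substrate=6 bound=4 product=4
t=6: arr=1 -> substrate=7 bound=4 product=4
t=7: arr=1 -> substrate=8 bound=4 product=4
t=8: arr=1 -> substrate=6 bound=4 product=7
t=9: arr=2 -> substrate=7 bound=4 product=8
t=10: arr=1 -> substrate=8 bound=4 product=8
t=11: arr=1 -> substrate=9 bound=4 product=8

Answer: 3 4 4 4 4 4 4 4 4 4 4 4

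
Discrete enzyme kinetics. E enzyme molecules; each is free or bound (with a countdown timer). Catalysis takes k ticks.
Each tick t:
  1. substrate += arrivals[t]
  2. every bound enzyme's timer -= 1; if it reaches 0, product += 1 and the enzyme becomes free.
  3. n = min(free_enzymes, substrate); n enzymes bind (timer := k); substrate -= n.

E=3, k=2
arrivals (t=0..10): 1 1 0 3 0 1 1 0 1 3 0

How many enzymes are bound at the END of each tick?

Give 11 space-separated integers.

t=0: arr=1 -> substrate=0 bound=1 product=0
t=1: arr=1 -> substrate=0 bound=2 product=0
t=2: arr=0 -> substrate=0 bound=1 product=1
t=3: arr=3 -> substrate=0 bound=3 product=2
t=4: arr=0 -> substrate=0 bound=3 product=2
t=5: arr=1 -> substrate=0 bound=1 product=5
t=6: arr=1 -> substrate=0 bound=2 product=5
t=7: arr=0 -> substrate=0 bound=1 product=6
t=8: arr=1 -> substrate=0 bound=1 product=7
t=9: arr=3 -> substrate=1 bound=3 product=7
t=10: arr=0 -> substrate=0 bound=3 product=8

Answer: 1 2 1 3 3 1 2 1 1 3 3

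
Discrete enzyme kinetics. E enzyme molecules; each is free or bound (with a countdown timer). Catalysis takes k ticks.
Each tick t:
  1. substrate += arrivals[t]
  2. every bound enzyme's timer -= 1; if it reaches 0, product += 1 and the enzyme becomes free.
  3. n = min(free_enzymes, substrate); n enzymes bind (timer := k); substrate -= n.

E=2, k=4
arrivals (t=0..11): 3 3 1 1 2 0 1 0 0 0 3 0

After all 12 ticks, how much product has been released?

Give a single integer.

t=0: arr=3 -> substrate=1 bound=2 product=0
t=1: arr=3 -> substrate=4 bound=2 product=0
t=2: arr=1 -> substrate=5 bound=2 product=0
t=3: arr=1 -> substrate=6 bound=2 product=0
t=4: arr=2 -> substrate=6 bound=2 product=2
t=5: arr=0 -> substrate=6 bound=2 product=2
t=6: arr=1 -> substrate=7 bound=2 product=2
t=7: arr=0 -> substrate=7 bound=2 product=2
t=8: arr=0 -> substrate=5 bound=2 product=4
t=9: arr=0 -> substrate=5 bound=2 product=4
t=10: arr=3 -> substrate=8 bound=2 product=4
t=11: arr=0 -> substrate=8 bound=2 product=4

Answer: 4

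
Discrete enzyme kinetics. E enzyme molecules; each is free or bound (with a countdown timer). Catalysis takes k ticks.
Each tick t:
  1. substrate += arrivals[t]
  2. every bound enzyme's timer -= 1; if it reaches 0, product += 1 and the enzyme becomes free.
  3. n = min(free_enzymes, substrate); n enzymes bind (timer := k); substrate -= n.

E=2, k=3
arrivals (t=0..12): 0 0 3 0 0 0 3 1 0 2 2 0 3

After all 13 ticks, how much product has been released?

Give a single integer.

Answer: 6

Derivation:
t=0: arr=0 -> substrate=0 bound=0 product=0
t=1: arr=0 -> substrate=0 bound=0 product=0
t=2: arr=3 -> substrate=1 bound=2 product=0
t=3: arr=0 -> substrate=1 bound=2 product=0
t=4: arr=0 -> substrate=1 bound=2 product=0
t=5: arr=0 -> substrate=0 bound=1 product=2
t=6: arr=3 -> substrate=2 bound=2 product=2
t=7: arr=1 -> substrate=3 bound=2 product=2
t=8: arr=0 -> substrate=2 bound=2 product=3
t=9: arr=2 -> substrate=3 bound=2 product=4
t=10: arr=2 -> substrate=5 bound=2 product=4
t=11: arr=0 -> substrate=4 bound=2 product=5
t=12: arr=3 -> substrate=6 bound=2 product=6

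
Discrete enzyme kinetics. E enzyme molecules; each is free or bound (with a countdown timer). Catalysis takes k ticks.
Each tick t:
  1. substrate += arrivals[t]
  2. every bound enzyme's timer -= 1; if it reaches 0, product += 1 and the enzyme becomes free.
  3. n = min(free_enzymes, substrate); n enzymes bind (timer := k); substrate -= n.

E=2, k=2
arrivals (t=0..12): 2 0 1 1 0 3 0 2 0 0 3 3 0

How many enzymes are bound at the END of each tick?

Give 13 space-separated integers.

t=0: arr=2 -> substrate=0 bound=2 product=0
t=1: arr=0 -> substrate=0 bound=2 product=0
t=2: arr=1 -> substrate=0 bound=1 product=2
t=3: arr=1 -> substrate=0 bound=2 product=2
t=4: arr=0 -> substrate=0 bound=1 product=3
t=5: arr=3 -> substrate=1 bound=2 product=4
t=6: arr=0 -> substrate=1 bound=2 product=4
t=7: arr=2 -> substrate=1 bound=2 product=6
t=8: arr=0 -> substrate=1 bound=2 product=6
t=9: arr=0 -> substrate=0 bound=1 product=8
t=10: arr=3 -> substrate=2 bound=2 product=8
t=11: arr=3 -> substrate=4 bound=2 product=9
t=12: arr=0 -> substrate=3 bound=2 product=10

Answer: 2 2 1 2 1 2 2 2 2 1 2 2 2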